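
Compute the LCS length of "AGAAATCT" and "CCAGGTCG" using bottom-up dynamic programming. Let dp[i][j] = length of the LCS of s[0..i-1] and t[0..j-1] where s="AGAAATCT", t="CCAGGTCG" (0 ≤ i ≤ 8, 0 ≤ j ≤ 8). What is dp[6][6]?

   ''  C  C  A  G  G  T  C  G
''  0  0  0  0  0  0  0  0  0
 A  0  0  0  1  1  1  1  1  1
 G  0  0  0  1  2  2  2  2  2
 A  0  0  0  1  2  2  2  2  2
 A  0  0  0  1  2  2  2  2  2
 A  0  0  0  1  2  2  2  2  2
 T  0  0  0  1  2  2  3  3  3
 C  0  1  1  1  2  2  3  4  4
 T  0  1  1  1  2  2  3  4  4

3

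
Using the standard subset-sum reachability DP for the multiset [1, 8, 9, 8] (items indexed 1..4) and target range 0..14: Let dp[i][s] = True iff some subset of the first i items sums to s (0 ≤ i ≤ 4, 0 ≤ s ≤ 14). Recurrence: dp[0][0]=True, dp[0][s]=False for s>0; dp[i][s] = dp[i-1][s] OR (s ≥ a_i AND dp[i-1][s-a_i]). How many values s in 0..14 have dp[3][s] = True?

i\s   0   1   2   3   4   5   6   7   8   9  10  11  12  13  14
  0   T   F   F   F   F   F   F   F   F   F   F   F   F   F   F
  1   T   T   F   F   F   F   F   F   F   F   F   F   F   F   F
  2   T   T   F   F   F   F   F   F   T   T   F   F   F   F   F
  3   T   T   F   F   F   F   F   F   T   T   T   F   F   F   F
  4   T   T   F   F   F   F   F   F   T   T   T   F   F   F   F

5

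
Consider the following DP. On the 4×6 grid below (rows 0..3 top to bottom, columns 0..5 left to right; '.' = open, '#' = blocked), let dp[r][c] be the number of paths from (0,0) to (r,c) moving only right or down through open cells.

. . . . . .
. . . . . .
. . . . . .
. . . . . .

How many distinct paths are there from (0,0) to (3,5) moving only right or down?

56

r\c   0   1   2   3   4   5
  0   1   1   1   1   1   1
  1   1   2   3   4   5   6
  2   1   3   6  10  15  21
  3   1   4  10  20  35  56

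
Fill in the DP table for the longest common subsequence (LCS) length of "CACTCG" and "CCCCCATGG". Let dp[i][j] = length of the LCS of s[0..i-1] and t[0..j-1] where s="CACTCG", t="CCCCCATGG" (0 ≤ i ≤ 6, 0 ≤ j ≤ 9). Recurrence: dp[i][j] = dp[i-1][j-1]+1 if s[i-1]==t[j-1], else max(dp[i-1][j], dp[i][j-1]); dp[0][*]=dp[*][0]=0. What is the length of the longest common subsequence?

4

   ''  C  C  C  C  C  A  T  G  G
''  0  0  0  0  0  0  0  0  0  0
 C  0  1  1  1  1  1  1  1  1  1
 A  0  1  1  1  1  1  2  2  2  2
 C  0  1  2  2  2  2  2  2  2  2
 T  0  1  2  2  2  2  2  3  3  3
 C  0  1  2  3  3  3  3  3  3  3
 G  0  1  2  3  3  3  3  3  4  4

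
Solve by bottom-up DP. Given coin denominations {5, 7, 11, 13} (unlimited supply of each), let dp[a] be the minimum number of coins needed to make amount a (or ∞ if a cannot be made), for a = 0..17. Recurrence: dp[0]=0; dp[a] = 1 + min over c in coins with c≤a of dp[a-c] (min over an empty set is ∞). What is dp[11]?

 a  0  1  2  3  4  5  6  7  8  9 10 11 12 13 14 15 16 17
dp  0  -  -  -  -  1  -  1  -  -  2  1  2  1  2  3  2  3
(- denotes ∞ / unreachable)

1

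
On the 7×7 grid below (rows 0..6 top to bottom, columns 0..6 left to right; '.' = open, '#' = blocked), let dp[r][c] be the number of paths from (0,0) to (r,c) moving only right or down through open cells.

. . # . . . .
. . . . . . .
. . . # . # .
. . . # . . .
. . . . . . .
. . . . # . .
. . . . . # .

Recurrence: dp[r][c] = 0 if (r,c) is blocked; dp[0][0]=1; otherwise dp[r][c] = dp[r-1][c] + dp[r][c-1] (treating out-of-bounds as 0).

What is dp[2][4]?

2

r\c   0   1   2   3   4   5   6
  0   1   1   0   0   0   0   0
  1   1   2   2   2   2   2   2
  2   1   3   5   0   2   0   2
  3   1   4   9   0   2   2   4
  4   1   5  14  14  16  18  22
  5   1   6  20  34   0  18  40
  6   1   7  27  61  61   0  40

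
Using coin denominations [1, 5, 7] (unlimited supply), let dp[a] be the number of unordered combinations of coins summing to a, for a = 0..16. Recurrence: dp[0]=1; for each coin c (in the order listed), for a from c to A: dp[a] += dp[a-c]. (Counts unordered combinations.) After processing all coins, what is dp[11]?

after  coin     0     1     2     3     4     5     6     7     8     9    10    11    12    13    14    15    16
          1     1     1     1     1     1     1     1     1     1     1     1     1     1     1     1     1     1
          5     1     1     1     1     1     2     2     2     2     2     3     3     3     3     3     4     4
          7     1     1     1     1     1     2     2     3     3     3     4     4     5     5     6     7     7

4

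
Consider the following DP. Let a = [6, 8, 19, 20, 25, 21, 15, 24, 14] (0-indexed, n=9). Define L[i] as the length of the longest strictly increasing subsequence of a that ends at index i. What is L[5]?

   i    0    1    2    3    4    5    6    7    8
a[i]    6    8   19   20   25   21   15   24   14
L[i]    1    2    3    4    5    5    3    6    3

5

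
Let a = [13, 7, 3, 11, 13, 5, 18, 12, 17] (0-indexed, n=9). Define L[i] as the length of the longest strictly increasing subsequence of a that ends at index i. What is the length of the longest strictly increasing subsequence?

   i    0    1    2    3    4    5    6    7    8
a[i]   13    7    3   11   13    5   18   12   17
L[i]    1    1    1    2    3    2    4    3    4

4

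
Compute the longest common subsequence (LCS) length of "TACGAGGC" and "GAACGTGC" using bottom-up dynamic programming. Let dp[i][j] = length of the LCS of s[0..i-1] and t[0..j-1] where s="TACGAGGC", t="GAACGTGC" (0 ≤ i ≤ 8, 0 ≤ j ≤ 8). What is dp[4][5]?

3

   ''  G  A  A  C  G  T  G  C
''  0  0  0  0  0  0  0  0  0
 T  0  0  0  0  0  0  1  1  1
 A  0  0  1  1  1  1  1  1  1
 C  0  0  1  1  2  2  2  2  2
 G  0  1  1  1  2  3  3  3  3
 A  0  1  2  2  2  3  3  3  3
 G  0  1  2  2  2  3  3  4  4
 G  0  1  2  2  2  3  3  4  4
 C  0  1  2  2  3  3  3  4  5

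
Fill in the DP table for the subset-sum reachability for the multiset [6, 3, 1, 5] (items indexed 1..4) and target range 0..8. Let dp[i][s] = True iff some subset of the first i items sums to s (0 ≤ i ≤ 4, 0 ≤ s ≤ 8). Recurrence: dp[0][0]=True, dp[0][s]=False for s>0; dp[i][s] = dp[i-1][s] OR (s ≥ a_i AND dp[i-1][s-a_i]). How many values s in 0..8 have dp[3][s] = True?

i\s   0   1   2   3   4   5   6   7   8
  0   T   F   F   F   F   F   F   F   F
  1   T   F   F   F   F   F   T   F   F
  2   T   F   F   T   F   F   T   F   F
  3   T   T   F   T   T   F   T   T   F
  4   T   T   F   T   T   T   T   T   T

6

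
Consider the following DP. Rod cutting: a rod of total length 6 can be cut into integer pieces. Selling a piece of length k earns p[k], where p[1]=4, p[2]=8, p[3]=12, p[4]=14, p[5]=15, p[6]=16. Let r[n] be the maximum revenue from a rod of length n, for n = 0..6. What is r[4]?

   n    0    1    2    3    4    5    6
r[n]    0    4    8   12   16   20   24

16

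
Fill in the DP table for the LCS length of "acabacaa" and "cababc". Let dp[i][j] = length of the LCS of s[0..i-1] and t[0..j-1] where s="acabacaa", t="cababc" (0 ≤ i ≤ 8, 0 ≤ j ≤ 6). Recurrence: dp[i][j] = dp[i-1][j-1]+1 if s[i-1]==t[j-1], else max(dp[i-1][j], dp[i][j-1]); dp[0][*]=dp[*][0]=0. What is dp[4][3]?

3

   ''  c  a  b  a  b  c
''  0  0  0  0  0  0  0
 a  0  0  1  1  1  1  1
 c  0  1  1  1  1  1  2
 a  0  1  2  2  2  2  2
 b  0  1  2  3  3  3  3
 a  0  1  2  3  4  4  4
 c  0  1  2  3  4  4  5
 a  0  1  2  3  4  4  5
 a  0  1  2  3  4  4  5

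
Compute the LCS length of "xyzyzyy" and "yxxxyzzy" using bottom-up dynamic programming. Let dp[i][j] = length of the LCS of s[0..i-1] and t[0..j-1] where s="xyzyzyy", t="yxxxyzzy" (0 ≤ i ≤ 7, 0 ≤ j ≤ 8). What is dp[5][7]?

   ''  y  x  x  x  y  z  z  y
''  0  0  0  0  0  0  0  0  0
 x  0  0  1  1  1  1  1  1  1
 y  0  1  1  1  1  2  2  2  2
 z  0  1  1  1  1  2  3  3  3
 y  0  1  1  1  1  2  3  3  4
 z  0  1  1  1  1  2  3  4  4
 y  0  1  1  1  1  2  3  4  5
 y  0  1  1  1  1  2  3  4  5

4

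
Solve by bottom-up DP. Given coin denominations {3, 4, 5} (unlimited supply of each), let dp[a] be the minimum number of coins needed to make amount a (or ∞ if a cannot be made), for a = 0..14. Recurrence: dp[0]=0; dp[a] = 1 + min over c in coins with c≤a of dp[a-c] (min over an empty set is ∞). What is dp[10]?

2

 a  0  1  2  3  4  5  6  7  8  9 10 11 12 13 14
dp  0  -  -  1  1  1  2  2  2  2  2  3  3  3  3
(- denotes ∞ / unreachable)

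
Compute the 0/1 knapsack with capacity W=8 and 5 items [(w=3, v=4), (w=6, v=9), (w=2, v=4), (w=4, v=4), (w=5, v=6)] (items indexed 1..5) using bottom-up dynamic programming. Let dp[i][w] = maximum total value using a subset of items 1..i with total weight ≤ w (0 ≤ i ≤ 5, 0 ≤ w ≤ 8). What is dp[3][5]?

i\w   0   1   2   3   4   5   6   7   8
  0   0   0   0   0   0   0   0   0   0
  1   0   0   0   4   4   4   4   4   4
  2   0   0   0   4   4   4   9   9   9
  3   0   0   4   4   4   8   9   9  13
  4   0   0   4   4   4   8   9   9  13
  5   0   0   4   4   4   8   9  10  13

8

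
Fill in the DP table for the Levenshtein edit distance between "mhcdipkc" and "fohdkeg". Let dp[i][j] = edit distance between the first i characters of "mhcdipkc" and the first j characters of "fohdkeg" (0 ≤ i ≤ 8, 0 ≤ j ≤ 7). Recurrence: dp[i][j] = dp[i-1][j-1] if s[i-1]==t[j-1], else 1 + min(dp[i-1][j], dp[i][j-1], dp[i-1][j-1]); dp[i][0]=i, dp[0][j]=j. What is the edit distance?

7

   ''  f  o  h  d  k  e  g
''  0  1  2  3  4  5  6  7
 m  1  1  2  3  4  5  6  7
 h  2  2  2  2  3  4  5  6
 c  3  3  3  3  3  4  5  6
 d  4  4  4  4  3  4  5  6
 i  5  5  5  5  4  4  5  6
 p  6  6  6  6  5  5  5  6
 k  7  7  7  7  6  5  6  6
 c  8  8  8  8  7  6  6  7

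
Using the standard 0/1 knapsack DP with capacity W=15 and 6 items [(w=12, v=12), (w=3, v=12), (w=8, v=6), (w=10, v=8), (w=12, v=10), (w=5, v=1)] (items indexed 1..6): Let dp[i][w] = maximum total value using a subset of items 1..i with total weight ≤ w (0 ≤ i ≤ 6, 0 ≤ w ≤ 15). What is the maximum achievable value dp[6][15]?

i\w   0   1   2   3   4   5   6   7   8   9  10  11  12  13  14  15
  0   0   0   0   0   0   0   0   0   0   0   0   0   0   0   0   0
  1   0   0   0   0   0   0   0   0   0   0   0   0  12  12  12  12
  2   0   0   0  12  12  12  12  12  12  12  12  12  12  12  12  24
  3   0   0   0  12  12  12  12  12  12  12  12  18  18  18  18  24
  4   0   0   0  12  12  12  12  12  12  12  12  18  18  20  20  24
  5   0   0   0  12  12  12  12  12  12  12  12  18  18  20  20  24
  6   0   0   0  12  12  12  12  12  13  13  13  18  18  20  20  24

24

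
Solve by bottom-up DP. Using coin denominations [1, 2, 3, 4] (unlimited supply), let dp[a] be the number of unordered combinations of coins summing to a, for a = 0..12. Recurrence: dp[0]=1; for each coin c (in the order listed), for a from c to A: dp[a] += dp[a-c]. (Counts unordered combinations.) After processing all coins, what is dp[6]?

after  coin     0     1     2     3     4     5     6     7     8     9    10    11    12
          1     1     1     1     1     1     1     1     1     1     1     1     1     1
          2     1     1     2     2     3     3     4     4     5     5     6     6     7
          3     1     1     2     3     4     5     7     8    10    12    14    16    19
          4     1     1     2     3     5     6     9    11    15    18    23    27    34

9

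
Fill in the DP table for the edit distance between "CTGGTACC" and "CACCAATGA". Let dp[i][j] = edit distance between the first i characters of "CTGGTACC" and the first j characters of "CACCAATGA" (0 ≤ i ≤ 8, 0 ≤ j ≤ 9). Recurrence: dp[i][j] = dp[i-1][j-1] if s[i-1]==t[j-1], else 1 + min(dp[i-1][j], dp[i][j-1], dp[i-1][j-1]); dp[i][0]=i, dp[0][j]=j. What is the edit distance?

7

   ''  C  A  C  C  A  A  T  G  A
''  0  1  2  3  4  5  6  7  8  9
 C  1  0  1  2  3  4  5  6  7  8
 T  2  1  1  2  3  4  5  5  6  7
 G  3  2  2  2  3  4  5  6  5  6
 G  4  3  3  3  3  4  5  6  6  6
 T  5  4  4  4  4  4  5  5  6  7
 A  6  5  4  5  5  4  4  5  6  6
 C  7  6  5  4  5  5  5  5  6  7
 C  8  7  6  5  4  5  6  6  6  7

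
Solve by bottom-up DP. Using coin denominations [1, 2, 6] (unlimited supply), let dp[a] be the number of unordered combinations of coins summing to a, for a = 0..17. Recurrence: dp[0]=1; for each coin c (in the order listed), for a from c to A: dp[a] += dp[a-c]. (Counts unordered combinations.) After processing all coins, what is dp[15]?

after  coin     0     1     2     3     4     5     6     7     8     9    10    11    12    13    14    15    16    17
          1     1     1     1     1     1     1     1     1     1     1     1     1     1     1     1     1     1     1
          2     1     1     2     2     3     3     4     4     5     5     6     6     7     7     8     8     9     9
          6     1     1     2     2     3     3     5     5     7     7     9     9    12    12    15    15    18    18

15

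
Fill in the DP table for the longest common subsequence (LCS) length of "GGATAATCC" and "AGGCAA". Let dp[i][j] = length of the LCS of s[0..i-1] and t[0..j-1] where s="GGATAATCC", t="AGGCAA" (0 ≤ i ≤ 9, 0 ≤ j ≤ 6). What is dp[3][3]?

   ''  A  G  G  C  A  A
''  0  0  0  0  0  0  0
 G  0  0  1  1  1  1  1
 G  0  0  1  2  2  2  2
 A  0  1  1  2  2  3  3
 T  0  1  1  2  2  3  3
 A  0  1  1  2  2  3  4
 A  0  1  1  2  2  3  4
 T  0  1  1  2  2  3  4
 C  0  1  1  2  3  3  4
 C  0  1  1  2  3  3  4

2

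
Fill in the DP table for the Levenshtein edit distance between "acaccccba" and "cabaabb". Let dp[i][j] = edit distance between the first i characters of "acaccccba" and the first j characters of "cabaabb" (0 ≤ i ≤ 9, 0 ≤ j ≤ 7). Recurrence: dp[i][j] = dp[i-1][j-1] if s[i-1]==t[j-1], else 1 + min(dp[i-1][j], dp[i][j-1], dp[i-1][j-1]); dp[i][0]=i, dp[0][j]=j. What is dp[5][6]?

   ''  c  a  b  a  a  b  b
''  0  1  2  3  4  5  6  7
 a  1  1  1  2  3  4  5  6
 c  2  1  2  2  3  4  5  6
 a  3  2  1  2  2  3  4  5
 c  4  3  2  2  3  3  4  5
 c  5  4  3  3  3  4  4  5
 c  6  5  4  4  4  4  5  5
 c  7  6  5  5  5  5  5  6
 b  8  7  6  5  6  6  5  5
 a  9  8  7  6  5  6  6  6

4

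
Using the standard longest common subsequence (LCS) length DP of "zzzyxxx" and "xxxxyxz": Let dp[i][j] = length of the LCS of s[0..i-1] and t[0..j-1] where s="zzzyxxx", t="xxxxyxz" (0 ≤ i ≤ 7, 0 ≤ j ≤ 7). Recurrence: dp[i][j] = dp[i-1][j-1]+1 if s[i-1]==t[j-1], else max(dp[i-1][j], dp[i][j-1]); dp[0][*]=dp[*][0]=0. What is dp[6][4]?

   ''  x  x  x  x  y  x  z
''  0  0  0  0  0  0  0  0
 z  0  0  0  0  0  0  0  1
 z  0  0  0  0  0  0  0  1
 z  0  0  0  0  0  0  0  1
 y  0  0  0  0  0  1  1  1
 x  0  1  1  1  1  1  2  2
 x  0  1  2  2  2  2  2  2
 x  0  1  2  3  3  3  3  3

2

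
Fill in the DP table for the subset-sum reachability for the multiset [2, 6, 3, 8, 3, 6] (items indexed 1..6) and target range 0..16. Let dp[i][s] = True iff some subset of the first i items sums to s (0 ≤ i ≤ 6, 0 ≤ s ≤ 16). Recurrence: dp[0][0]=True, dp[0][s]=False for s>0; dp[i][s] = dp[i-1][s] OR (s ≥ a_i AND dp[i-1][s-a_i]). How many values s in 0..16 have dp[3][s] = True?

i\s   0   1   2   3   4   5   6   7   8   9  10  11  12  13  14  15  16
  0   T   F   F   F   F   F   F   F   F   F   F   F   F   F   F   F   F
  1   T   F   T   F   F   F   F   F   F   F   F   F   F   F   F   F   F
  2   T   F   T   F   F   F   T   F   T   F   F   F   F   F   F   F   F
  3   T   F   T   T   F   T   T   F   T   T   F   T   F   F   F   F   F
  4   T   F   T   T   F   T   T   F   T   T   T   T   F   T   T   F   T
  5   T   F   T   T   F   T   T   F   T   T   T   T   T   T   T   F   T
  6   T   F   T   T   F   T   T   F   T   T   T   T   T   T   T   T   T

8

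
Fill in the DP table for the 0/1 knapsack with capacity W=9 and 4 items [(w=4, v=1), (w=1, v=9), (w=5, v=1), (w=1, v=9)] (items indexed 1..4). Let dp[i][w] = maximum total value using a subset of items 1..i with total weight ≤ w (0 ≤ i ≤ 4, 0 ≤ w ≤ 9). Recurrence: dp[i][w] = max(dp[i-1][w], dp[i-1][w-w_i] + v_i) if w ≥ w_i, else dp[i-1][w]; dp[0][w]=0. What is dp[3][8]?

i\w   0   1   2   3   4   5   6   7   8   9
  0   0   0   0   0   0   0   0   0   0   0
  1   0   0   0   0   1   1   1   1   1   1
  2   0   9   9   9   9  10  10  10  10  10
  3   0   9   9   9   9  10  10  10  10  10
  4   0   9  18  18  18  18  19  19  19  19

10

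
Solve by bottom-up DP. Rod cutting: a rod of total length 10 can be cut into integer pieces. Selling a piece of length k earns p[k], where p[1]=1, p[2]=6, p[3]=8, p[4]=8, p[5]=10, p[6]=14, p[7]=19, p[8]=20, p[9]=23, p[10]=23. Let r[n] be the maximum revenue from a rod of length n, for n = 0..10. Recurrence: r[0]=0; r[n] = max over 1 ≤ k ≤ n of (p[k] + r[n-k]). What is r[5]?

14

   n    0    1    2    3    4    5    6    7    8    9   10
r[n]    0    1    6    8   12   14   18   20   24   26   30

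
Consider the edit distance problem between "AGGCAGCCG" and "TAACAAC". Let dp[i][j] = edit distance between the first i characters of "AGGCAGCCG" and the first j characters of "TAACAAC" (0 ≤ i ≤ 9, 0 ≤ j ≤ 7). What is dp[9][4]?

   ''  T  A  A  C  A  A  C
''  0  1  2  3  4  5  6  7
 A  1  1  1  2  3  4  5  6
 G  2  2  2  2  3  4  5  6
 G  3  3  3  3  3  4  5  6
 C  4  4  4  4  3  4  5  5
 A  5  5  4  4  4  3  4  5
 G  6  6  5  5  5  4  4  5
 C  7  7  6  6  5  5  5  4
 C  8  8  7  7  6  6  6  5
 G  9  9  8  8  7  7  7  6

7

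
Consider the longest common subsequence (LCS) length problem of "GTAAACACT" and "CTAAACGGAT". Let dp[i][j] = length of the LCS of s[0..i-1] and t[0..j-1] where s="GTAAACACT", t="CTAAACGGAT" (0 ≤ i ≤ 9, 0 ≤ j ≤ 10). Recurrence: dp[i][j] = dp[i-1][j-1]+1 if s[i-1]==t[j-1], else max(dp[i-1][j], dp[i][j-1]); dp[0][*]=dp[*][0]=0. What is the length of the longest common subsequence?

7

   ''  C  T  A  A  A  C  G  G  A  T
''  0  0  0  0  0  0  0  0  0  0  0
 G  0  0  0  0  0  0  0  1  1  1  1
 T  0  0  1  1  1  1  1  1  1  1  2
 A  0  0  1  2  2  2  2  2  2  2  2
 A  0  0  1  2  3  3  3  3  3  3  3
 A  0  0  1  2  3  4  4  4  4  4  4
 C  0  1  1  2  3  4  5  5  5  5  5
 A  0  1  1  2  3  4  5  5  5  6  6
 C  0  1  1  2  3  4  5  5  5  6  6
 T  0  1  2  2  3  4  5  5  5  6  7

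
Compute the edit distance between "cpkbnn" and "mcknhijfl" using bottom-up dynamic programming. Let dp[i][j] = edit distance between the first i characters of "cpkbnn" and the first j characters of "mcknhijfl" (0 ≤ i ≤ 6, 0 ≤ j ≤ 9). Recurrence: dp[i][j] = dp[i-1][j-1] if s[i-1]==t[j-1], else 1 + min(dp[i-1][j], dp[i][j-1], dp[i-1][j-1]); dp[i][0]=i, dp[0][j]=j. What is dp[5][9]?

   ''  m  c  k  n  h  i  j  f  l
''  0  1  2  3  4  5  6  7  8  9
 c  1  1  1  2  3  4  5  6  7  8
 p  2  2  2  2  3  4  5  6  7  8
 k  3  3  3  2  3  4  5  6  7  8
 b  4  4  4  3  3  4  5  6  7  8
 n  5  5  5  4  3  4  5  6  7  8
 n  6  6  6  5  4  4  5  6  7  8

8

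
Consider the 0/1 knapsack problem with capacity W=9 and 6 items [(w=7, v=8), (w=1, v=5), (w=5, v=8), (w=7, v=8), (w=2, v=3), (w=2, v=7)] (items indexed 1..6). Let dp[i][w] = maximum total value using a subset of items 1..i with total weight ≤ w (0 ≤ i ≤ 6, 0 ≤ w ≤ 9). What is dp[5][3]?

8

i\w   0   1   2   3   4   5   6   7   8   9
  0   0   0   0   0   0   0   0   0   0   0
  1   0   0   0   0   0   0   0   8   8   8
  2   0   5   5   5   5   5   5   8  13  13
  3   0   5   5   5   5   8  13  13  13  13
  4   0   5   5   5   5   8  13  13  13  13
  5   0   5   5   8   8   8  13  13  16  16
  6   0   5   7  12  12  15  15  15  20  20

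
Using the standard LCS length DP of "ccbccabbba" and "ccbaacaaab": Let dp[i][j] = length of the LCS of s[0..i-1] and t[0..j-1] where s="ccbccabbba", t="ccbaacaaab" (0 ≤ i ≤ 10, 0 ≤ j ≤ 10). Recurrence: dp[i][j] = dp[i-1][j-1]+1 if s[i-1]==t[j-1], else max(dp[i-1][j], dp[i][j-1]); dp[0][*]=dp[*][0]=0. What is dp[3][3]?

   ''  c  c  b  a  a  c  a  a  a  b
''  0  0  0  0  0  0  0  0  0  0  0
 c  0  1  1  1  1  1  1  1  1  1  1
 c  0  1  2  2  2  2  2  2  2  2  2
 b  0  1  2  3  3  3  3  3  3  3  3
 c  0  1  2  3  3  3  4  4  4  4  4
 c  0  1  2  3  3  3  4  4  4  4  4
 a  0  1  2  3  4  4  4  5  5  5  5
 b  0  1  2  3  4  4  4  5  5  5  6
 b  0  1  2  3  4  4  4  5  5  5  6
 b  0  1  2  3  4  4  4  5  5  5  6
 a  0  1  2  3  4  5  5  5  6  6  6

3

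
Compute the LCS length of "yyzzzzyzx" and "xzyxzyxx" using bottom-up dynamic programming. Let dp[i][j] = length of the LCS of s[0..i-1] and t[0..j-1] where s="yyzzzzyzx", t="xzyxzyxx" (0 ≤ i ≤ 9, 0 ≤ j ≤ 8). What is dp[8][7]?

   ''  x  z  y  x  z  y  x  x
''  0  0  0  0  0  0  0  0  0
 y  0  0  0  1  1  1  1  1  1
 y  0  0  0  1  1  1  2  2  2
 z  0  0  1  1  1  2  2  2  2
 z  0  0  1  1  1  2  2  2  2
 z  0  0  1  1  1  2  2  2  2
 z  0  0  1  1  1  2  2  2  2
 y  0  0  1  2  2  2  3  3  3
 z  0  0  1  2  2  3  3  3  3
 x  0  1  1  2  3  3  3  4  4

3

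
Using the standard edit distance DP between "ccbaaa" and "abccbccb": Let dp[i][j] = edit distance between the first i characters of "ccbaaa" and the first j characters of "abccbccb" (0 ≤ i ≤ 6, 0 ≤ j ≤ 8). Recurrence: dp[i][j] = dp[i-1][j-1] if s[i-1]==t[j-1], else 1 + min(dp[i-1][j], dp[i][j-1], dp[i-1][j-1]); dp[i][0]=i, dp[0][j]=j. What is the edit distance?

5

   ''  a  b  c  c  b  c  c  b
''  0  1  2  3  4  5  6  7  8
 c  1  1  2  2  3  4  5  6  7
 c  2  2  2  2  2  3  4  5  6
 b  3  3  2  3  3  2  3  4  5
 a  4  3  3  3  4  3  3  4  5
 a  5  4  4  4  4  4  4  4  5
 a  6  5  5  5  5  5  5  5  5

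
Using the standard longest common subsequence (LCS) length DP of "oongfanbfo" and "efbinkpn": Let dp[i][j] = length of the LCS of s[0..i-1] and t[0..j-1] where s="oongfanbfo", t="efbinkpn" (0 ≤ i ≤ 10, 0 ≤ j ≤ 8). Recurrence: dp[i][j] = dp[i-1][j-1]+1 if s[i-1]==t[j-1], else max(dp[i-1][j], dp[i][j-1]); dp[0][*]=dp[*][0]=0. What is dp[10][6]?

2

   ''  e  f  b  i  n  k  p  n
''  0  0  0  0  0  0  0  0  0
 o  0  0  0  0  0  0  0  0  0
 o  0  0  0  0  0  0  0  0  0
 n  0  0  0  0  0  1  1  1  1
 g  0  0  0  0  0  1  1  1  1
 f  0  0  1  1  1  1  1  1  1
 a  0  0  1  1  1  1  1  1  1
 n  0  0  1  1  1  2  2  2  2
 b  0  0  1  2  2  2  2  2  2
 f  0  0  1  2  2  2  2  2  2
 o  0  0  1  2  2  2  2  2  2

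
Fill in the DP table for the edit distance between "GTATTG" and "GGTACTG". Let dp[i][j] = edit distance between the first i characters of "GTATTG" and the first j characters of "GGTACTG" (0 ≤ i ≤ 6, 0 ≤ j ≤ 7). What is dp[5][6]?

2

   ''  G  G  T  A  C  T  G
''  0  1  2  3  4  5  6  7
 G  1  0  1  2  3  4  5  6
 T  2  1  1  1  2  3  4  5
 A  3  2  2  2  1  2  3  4
 T  4  3  3  2  2  2  2  3
 T  5  4  4  3  3  3  2  3
 G  6  5  4  4  4  4  3  2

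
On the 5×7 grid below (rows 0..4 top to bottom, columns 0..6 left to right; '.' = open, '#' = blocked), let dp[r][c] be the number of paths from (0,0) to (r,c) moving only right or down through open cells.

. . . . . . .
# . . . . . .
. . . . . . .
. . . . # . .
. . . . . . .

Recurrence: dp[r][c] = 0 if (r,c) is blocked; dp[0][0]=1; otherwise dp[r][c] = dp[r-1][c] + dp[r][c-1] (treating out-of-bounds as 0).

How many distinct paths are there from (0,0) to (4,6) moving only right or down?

66

r\c   0   1   2   3   4   5   6
  0   1   1   1   1   1   1   1
  1   0   1   2   3   4   5   6
  2   0   1   3   6  10  15  21
  3   0   1   4  10   0  15  36
  4   0   1   5  15  15  30  66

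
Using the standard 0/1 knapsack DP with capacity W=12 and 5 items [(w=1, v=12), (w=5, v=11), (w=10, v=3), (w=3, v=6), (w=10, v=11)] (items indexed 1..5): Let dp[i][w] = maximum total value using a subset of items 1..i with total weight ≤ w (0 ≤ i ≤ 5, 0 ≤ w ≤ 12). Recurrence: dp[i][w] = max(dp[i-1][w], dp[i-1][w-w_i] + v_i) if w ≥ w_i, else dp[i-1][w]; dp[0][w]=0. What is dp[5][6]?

23

i\w   0   1   2   3   4   5   6   7   8   9  10  11  12
  0   0   0   0   0   0   0   0   0   0   0   0   0   0
  1   0  12  12  12  12  12  12  12  12  12  12  12  12
  2   0  12  12  12  12  12  23  23  23  23  23  23  23
  3   0  12  12  12  12  12  23  23  23  23  23  23  23
  4   0  12  12  12  18  18  23  23  23  29  29  29  29
  5   0  12  12  12  18  18  23  23  23  29  29  29  29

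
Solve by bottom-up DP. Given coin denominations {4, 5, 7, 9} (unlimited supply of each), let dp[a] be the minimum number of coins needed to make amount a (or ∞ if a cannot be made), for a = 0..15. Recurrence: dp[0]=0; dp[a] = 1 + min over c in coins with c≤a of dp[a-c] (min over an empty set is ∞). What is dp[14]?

2

 a  0  1  2  3  4  5  6  7  8  9 10 11 12 13 14 15
dp  0  -  -  -  1  1  -  1  2  1  2  2  2  2  2  3
(- denotes ∞ / unreachable)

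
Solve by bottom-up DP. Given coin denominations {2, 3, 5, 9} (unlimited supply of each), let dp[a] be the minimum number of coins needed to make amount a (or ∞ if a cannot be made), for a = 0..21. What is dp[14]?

2

 a  0  1  2  3  4  5  6  7  8  9 10 11 12 13 14 15 16 17 18 19 20 21
dp  0  -  1  1  2  1  2  2  2  1  2  2  2  3  2  3  3  3  2  3  3  3
(- denotes ∞ / unreachable)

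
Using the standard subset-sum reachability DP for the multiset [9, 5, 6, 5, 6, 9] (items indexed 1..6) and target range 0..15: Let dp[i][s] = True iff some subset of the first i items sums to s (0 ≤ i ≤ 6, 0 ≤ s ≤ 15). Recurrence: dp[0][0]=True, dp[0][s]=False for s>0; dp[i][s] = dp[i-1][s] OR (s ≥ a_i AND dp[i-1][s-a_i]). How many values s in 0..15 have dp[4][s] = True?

i\s   0   1   2   3   4   5   6   7   8   9  10  11  12  13  14  15
  0   T   F   F   F   F   F   F   F   F   F   F   F   F   F   F   F
  1   T   F   F   F   F   F   F   F   F   T   F   F   F   F   F   F
  2   T   F   F   F   F   T   F   F   F   T   F   F   F   F   T   F
  3   T   F   F   F   F   T   T   F   F   T   F   T   F   F   T   T
  4   T   F   F   F   F   T   T   F   F   T   T   T   F   F   T   T
  5   T   F   F   F   F   T   T   F   F   T   T   T   T   F   T   T
  6   T   F   F   F   F   T   T   F   F   T   T   T   T   F   T   T

8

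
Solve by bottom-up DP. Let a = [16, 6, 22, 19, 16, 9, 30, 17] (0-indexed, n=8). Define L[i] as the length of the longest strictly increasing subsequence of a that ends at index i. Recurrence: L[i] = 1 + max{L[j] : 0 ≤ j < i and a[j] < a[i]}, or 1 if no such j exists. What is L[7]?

   i    0    1    2    3    4    5    6    7
a[i]   16    6   22   19   16    9   30   17
L[i]    1    1    2    2    2    2    3    3

3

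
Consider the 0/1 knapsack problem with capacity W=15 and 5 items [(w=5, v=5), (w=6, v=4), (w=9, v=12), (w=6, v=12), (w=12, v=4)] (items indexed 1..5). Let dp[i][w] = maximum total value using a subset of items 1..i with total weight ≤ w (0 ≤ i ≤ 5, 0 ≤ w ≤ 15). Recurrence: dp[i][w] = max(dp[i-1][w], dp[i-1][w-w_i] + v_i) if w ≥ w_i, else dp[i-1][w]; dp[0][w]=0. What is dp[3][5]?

5

i\w   0   1   2   3   4   5   6   7   8   9  10  11  12  13  14  15
  0   0   0   0   0   0   0   0   0   0   0   0   0   0   0   0   0
  1   0   0   0   0   0   5   5   5   5   5   5   5   5   5   5   5
  2   0   0   0   0   0   5   5   5   5   5   5   9   9   9   9   9
  3   0   0   0   0   0   5   5   5   5  12  12  12  12  12  17  17
  4   0   0   0   0   0   5  12  12  12  12  12  17  17  17  17  24
  5   0   0   0   0   0   5  12  12  12  12  12  17  17  17  17  24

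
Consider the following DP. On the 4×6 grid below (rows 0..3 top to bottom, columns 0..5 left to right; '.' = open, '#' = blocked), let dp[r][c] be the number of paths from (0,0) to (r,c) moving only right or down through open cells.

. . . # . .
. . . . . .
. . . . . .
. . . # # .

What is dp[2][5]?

15

r\c   0   1   2   3   4   5
  0   1   1   1   0   0   0
  1   1   2   3   3   3   3
  2   1   3   6   9  12  15
  3   1   4  10   0   0  15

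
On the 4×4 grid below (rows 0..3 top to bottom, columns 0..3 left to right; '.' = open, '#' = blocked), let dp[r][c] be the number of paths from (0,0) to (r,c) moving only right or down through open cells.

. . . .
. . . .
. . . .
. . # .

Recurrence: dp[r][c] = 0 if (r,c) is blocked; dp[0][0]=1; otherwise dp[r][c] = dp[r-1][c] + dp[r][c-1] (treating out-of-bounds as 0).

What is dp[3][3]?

r\c   0   1   2   3
  0   1   1   1   1
  1   1   2   3   4
  2   1   3   6  10
  3   1   4   0  10

10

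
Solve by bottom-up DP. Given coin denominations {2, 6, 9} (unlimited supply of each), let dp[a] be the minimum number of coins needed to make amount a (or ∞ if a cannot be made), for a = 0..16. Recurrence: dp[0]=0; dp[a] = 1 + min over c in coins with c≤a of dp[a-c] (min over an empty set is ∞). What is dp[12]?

2

 a  0  1  2  3  4  5  6  7  8  9 10 11 12 13 14 15 16
dp  0  -  1  -  2  -  1  -  2  1  3  2  2  3  3  2  4
(- denotes ∞ / unreachable)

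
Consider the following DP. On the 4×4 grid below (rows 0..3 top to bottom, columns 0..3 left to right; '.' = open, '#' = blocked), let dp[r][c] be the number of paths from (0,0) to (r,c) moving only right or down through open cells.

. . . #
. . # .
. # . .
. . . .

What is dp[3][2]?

1

r\c   0   1   2   3
  0   1   1   1   0
  1   1   2   0   0
  2   1   0   0   0
  3   1   1   1   1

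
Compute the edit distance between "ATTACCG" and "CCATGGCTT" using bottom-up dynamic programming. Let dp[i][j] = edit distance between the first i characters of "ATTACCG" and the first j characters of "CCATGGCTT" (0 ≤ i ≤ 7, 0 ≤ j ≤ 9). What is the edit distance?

   ''  C  C  A  T  G  G  C  T  T
''  0  1  2  3  4  5  6  7  8  9
 A  1  1  2  2  3  4  5  6  7  8
 T  2  2  2  3  2  3  4  5  6  7
 T  3  3  3  3  3  3  4  5  5  6
 A  4  4  4  3  4  4  4  5  6  6
 C  5  4  4  4  4  5  5  4  5  6
 C  6  5  4  5  5  5  6  5  5  6
 G  7  6  5  5  6  5  5  6  6  6

6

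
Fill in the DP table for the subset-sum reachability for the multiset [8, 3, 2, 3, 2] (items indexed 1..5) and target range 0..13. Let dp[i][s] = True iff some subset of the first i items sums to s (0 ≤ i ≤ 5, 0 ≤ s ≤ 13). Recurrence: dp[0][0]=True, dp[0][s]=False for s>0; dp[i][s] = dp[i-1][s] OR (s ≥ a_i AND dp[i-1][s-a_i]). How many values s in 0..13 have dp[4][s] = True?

i\s   0   1   2   3   4   5   6   7   8   9  10  11  12  13
  0   T   F   F   F   F   F   F   F   F   F   F   F   F   F
  1   T   F   F   F   F   F   F   F   T   F   F   F   F   F
  2   T   F   F   T   F   F   F   F   T   F   F   T   F   F
  3   T   F   T   T   F   T   F   F   T   F   T   T   F   T
  4   T   F   T   T   F   T   T   F   T   F   T   T   F   T
  5   T   F   T   T   T   T   T   T   T   F   T   T   T   T

9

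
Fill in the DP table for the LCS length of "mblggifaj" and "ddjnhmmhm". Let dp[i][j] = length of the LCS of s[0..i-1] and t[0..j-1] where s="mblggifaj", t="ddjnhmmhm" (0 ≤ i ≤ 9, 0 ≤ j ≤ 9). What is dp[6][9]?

   ''  d  d  j  n  h  m  m  h  m
''  0  0  0  0  0  0  0  0  0  0
 m  0  0  0  0  0  0  1  1  1  1
 b  0  0  0  0  0  0  1  1  1  1
 l  0  0  0  0  0  0  1  1  1  1
 g  0  0  0  0  0  0  1  1  1  1
 g  0  0  0  0  0  0  1  1  1  1
 i  0  0  0  0  0  0  1  1  1  1
 f  0  0  0  0  0  0  1  1  1  1
 a  0  0  0  0  0  0  1  1  1  1
 j  0  0  0  1  1  1  1  1  1  1

1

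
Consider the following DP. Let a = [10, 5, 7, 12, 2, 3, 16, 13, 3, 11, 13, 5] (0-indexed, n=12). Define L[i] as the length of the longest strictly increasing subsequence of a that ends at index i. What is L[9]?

3

   i    0    1    2    3    4    5    6    7    8    9   10   11
a[i]   10    5    7   12    2    3   16   13    3   11   13    5
L[i]    1    1    2    3    1    2    4    4    2    3    4    3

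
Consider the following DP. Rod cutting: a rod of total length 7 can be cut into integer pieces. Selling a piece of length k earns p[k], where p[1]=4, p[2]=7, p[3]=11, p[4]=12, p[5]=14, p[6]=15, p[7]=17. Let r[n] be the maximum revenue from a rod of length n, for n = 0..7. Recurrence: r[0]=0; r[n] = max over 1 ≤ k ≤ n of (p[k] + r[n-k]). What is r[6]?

24

   n    0    1    2    3    4    5    6    7
r[n]    0    4    8   12   16   20   24   28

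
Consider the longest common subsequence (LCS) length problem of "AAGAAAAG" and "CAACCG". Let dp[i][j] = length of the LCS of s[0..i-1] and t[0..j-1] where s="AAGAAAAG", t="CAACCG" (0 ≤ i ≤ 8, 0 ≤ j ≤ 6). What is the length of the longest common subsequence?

   ''  C  A  A  C  C  G
''  0  0  0  0  0  0  0
 A  0  0  1  1  1  1  1
 A  0  0  1  2  2  2  2
 G  0  0  1  2  2  2  3
 A  0  0  1  2  2  2  3
 A  0  0  1  2  2  2  3
 A  0  0  1  2  2  2  3
 A  0  0  1  2  2  2  3
 G  0  0  1  2  2  2  3

3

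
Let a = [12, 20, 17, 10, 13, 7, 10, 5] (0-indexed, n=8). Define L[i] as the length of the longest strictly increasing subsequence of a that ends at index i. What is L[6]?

   i    0    1    2    3    4    5    6    7
a[i]   12   20   17   10   13    7   10    5
L[i]    1    2    2    1    2    1    2    1

2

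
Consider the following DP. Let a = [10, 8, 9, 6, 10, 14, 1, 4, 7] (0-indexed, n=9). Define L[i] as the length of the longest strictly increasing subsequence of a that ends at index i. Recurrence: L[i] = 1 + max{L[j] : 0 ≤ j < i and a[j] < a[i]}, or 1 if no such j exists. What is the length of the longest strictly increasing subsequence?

4

   i    0    1    2    3    4    5    6    7    8
a[i]   10    8    9    6   10   14    1    4    7
L[i]    1    1    2    1    3    4    1    2    3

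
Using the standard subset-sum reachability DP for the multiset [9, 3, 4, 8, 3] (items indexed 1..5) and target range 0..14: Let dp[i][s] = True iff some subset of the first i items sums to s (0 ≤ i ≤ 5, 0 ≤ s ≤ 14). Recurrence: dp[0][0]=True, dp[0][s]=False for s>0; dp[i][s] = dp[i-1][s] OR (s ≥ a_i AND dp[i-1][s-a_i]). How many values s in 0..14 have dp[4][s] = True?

9

i\s   0   1   2   3   4   5   6   7   8   9  10  11  12  13  14
  0   T   F   F   F   F   F   F   F   F   F   F   F   F   F   F
  1   T   F   F   F   F   F   F   F   F   T   F   F   F   F   F
  2   T   F   F   T   F   F   F   F   F   T   F   F   T   F   F
  3   T   F   F   T   T   F   F   T   F   T   F   F   T   T   F
  4   T   F   F   T   T   F   F   T   T   T   F   T   T   T   F
  5   T   F   F   T   T   F   T   T   T   T   T   T   T   T   T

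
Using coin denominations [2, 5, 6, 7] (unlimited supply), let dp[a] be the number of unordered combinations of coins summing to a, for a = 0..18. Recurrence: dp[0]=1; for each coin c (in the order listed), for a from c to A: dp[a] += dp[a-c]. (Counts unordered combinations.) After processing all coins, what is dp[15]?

after  coin     0     1     2     3     4     5     6     7     8     9    10    11    12    13    14    15    16    17    18
          2     1     0     1     0     1     0     1     0     1     0     1     0     1     0     1     0     1     0     1
          5     1     0     1     0     1     1     1     1     1     1     2     1     2     1     2     2     2     2     2
          6     1     0     1     0     1     1     2     1     2     1     3     2     4     2     4     3     5     4     6
          7     1     0     1     0     1     1     2     2     2     2     3     3     5     4     6     5     7     7     9

5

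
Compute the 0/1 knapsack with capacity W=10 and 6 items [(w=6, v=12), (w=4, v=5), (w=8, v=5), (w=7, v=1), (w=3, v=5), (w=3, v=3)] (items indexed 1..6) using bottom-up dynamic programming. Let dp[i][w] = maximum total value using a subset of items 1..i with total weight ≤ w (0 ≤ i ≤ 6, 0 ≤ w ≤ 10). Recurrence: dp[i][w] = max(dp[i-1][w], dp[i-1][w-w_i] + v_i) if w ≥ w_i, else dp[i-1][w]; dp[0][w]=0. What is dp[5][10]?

17

i\w   0   1   2   3   4   5   6   7   8   9  10
  0   0   0   0   0   0   0   0   0   0   0   0
  1   0   0   0   0   0   0  12  12  12  12  12
  2   0   0   0   0   5   5  12  12  12  12  17
  3   0   0   0   0   5   5  12  12  12  12  17
  4   0   0   0   0   5   5  12  12  12  12  17
  5   0   0   0   5   5   5  12  12  12  17  17
  6   0   0   0   5   5   5  12  12  12  17  17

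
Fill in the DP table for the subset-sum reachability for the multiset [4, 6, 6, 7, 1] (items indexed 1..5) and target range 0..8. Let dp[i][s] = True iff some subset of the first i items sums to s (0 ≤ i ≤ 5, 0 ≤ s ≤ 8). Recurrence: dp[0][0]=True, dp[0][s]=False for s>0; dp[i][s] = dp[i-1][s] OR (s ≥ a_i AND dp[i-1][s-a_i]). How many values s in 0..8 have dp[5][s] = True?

7

i\s   0   1   2   3   4   5   6   7   8
  0   T   F   F   F   F   F   F   F   F
  1   T   F   F   F   T   F   F   F   F
  2   T   F   F   F   T   F   T   F   F
  3   T   F   F   F   T   F   T   F   F
  4   T   F   F   F   T   F   T   T   F
  5   T   T   F   F   T   T   T   T   T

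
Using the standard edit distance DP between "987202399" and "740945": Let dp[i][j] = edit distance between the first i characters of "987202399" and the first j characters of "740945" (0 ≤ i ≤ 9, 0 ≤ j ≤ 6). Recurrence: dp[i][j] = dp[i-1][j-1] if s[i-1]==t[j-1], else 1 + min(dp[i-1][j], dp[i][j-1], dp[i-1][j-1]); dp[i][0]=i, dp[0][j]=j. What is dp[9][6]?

7

   ''  7  4  0  9  4  5
''  0  1  2  3  4  5  6
 9  1  1  2  3  3  4  5
 8  2  2  2  3  4  4  5
 7  3  2  3  3  4  5  5
 2  4  3  3  4  4  5  6
 0  5  4  4  3  4  5  6
 2  6  5  5  4  4  5  6
 3  7  6  6  5  5  5  6
 9  8  7  7  6  5  6  6
 9  9  8  8  7  6  6  7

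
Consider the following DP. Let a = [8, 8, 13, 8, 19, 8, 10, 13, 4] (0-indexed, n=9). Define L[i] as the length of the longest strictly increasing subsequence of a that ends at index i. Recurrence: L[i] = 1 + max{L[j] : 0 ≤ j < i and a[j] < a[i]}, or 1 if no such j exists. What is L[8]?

   i    0    1    2    3    4    5    6    7    8
a[i]    8    8   13    8   19    8   10   13    4
L[i]    1    1    2    1    3    1    2    3    1

1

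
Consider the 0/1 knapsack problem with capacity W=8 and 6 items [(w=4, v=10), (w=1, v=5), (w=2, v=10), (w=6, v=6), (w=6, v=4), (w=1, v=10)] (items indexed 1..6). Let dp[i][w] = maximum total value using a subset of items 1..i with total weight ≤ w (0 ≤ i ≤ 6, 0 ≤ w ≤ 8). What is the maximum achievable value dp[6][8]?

35

i\w   0   1   2   3   4   5   6   7   8
  0   0   0   0   0   0   0   0   0   0
  1   0   0   0   0  10  10  10  10  10
  2   0   5   5   5  10  15  15  15  15
  3   0   5  10  15  15  15  20  25  25
  4   0   5  10  15  15  15  20  25  25
  5   0   5  10  15  15  15  20  25  25
  6   0  10  15  20  25  25  25  30  35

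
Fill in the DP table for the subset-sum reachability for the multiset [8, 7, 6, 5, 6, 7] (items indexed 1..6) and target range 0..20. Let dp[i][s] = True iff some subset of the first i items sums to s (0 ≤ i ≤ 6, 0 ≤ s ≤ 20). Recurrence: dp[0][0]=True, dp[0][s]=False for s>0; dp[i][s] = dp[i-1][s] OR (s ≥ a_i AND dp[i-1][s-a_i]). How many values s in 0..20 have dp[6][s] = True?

14

i\s   0   1   2   3   4   5   6   7   8   9  10  11  12  13  14  15  16  17  18  19  20
  0   T   F   F   F   F   F   F   F   F   F   F   F   F   F   F   F   F   F   F   F   F
  1   T   F   F   F   F   F   F   F   T   F   F   F   F   F   F   F   F   F   F   F   F
  2   T   F   F   F   F   F   F   T   T   F   F   F   F   F   F   T   F   F   F   F   F
  3   T   F   F   F   F   F   T   T   T   F   F   F   F   T   T   T   F   F   F   F   F
  4   T   F   F   F   F   T   T   T   T   F   F   T   T   T   T   T   F   F   T   T   T
  5   T   F   F   F   F   T   T   T   T   F   F   T   T   T   T   T   F   T   T   T   T
  6   T   F   F   F   F   T   T   T   T   F   F   T   T   T   T   T   F   T   T   T   T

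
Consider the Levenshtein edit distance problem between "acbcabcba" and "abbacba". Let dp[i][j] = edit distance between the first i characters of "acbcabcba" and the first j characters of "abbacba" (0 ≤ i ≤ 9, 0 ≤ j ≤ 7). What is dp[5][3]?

   ''  a  b  b  a  c  b  a
''  0  1  2  3  4  5  6  7
 a  1  0  1  2  3  4  5  6
 c  2  1  1  2  3  3  4  5
 b  3  2  1  1  2  3  3  4
 c  4  3  2  2  2  2  3  4
 a  5  4  3  3  2  3  3  3
 b  6  5  4  3  3  3  3  4
 c  7  6  5  4  4  3  4  4
 b  8  7  6  5  5  4  3  4
 a  9  8  7  6  5  5  4  3

3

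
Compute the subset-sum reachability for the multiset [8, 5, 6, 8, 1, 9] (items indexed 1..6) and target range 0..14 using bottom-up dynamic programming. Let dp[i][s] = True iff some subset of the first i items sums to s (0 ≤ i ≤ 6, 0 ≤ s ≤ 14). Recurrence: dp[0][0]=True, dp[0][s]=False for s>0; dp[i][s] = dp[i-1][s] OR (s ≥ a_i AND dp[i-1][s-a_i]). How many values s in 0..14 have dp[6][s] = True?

i\s   0   1   2   3   4   5   6   7   8   9  10  11  12  13  14
  0   T   F   F   F   F   F   F   F   F   F   F   F   F   F   F
  1   T   F   F   F   F   F   F   F   T   F   F   F   F   F   F
  2   T   F   F   F   F   T   F   F   T   F   F   F   F   T   F
  3   T   F   F   F   F   T   T   F   T   F   F   T   F   T   T
  4   T   F   F   F   F   T   T   F   T   F   F   T   F   T   T
  5   T   T   F   F   F   T   T   T   T   T   F   T   T   T   T
  6   T   T   F   F   F   T   T   T   T   T   T   T   T   T   T

12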